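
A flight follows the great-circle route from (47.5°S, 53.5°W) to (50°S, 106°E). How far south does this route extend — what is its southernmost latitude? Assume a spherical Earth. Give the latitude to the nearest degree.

The great circle lies in the plane with unit normal n̂ = (p₁ × p₂)/|p₁ × p₂|.
Here n̂_z ≈ +0.154; the vertex latitude is φ_max = arccos|n̂_z| ≈ 81.1°.
Check via Clairaut: cos φ_max = |cos φ₁| · sin C = cos(47.5°)·sin(166.8°) ≈ 0.154, again giving ≈ 81.1°.

≈ 81°S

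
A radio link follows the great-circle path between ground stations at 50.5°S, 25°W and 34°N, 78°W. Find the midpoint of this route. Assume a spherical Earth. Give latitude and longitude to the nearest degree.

≈ 9°S, 55°W

The haversine formula gives a central angle δ ≈ 1.685 rad (96.6°) between the endpoints.
Interpolate at f = 1/2 with slerp weights a = sin((1−f)δ)/sin δ ≈ 0.751, b = sin(fδ)/sin δ ≈ 0.751.
p = a·p₁ + b·p₂ ≈ (0.563, -0.811, -0.160); φ = arcsin(p_z) ≈ -9.18°, λ = atan2(p_y, p_x) ≈ -55.26°.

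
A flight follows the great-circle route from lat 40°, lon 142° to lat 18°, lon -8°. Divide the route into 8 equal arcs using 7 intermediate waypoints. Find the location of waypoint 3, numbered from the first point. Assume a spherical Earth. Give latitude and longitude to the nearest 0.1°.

Write both endpoints as unit vectors p₁, p₂ with components (cos φ cos λ, cos φ sin λ, sin φ).
The central angle between the endpoints is δ = arccos(p₁·p₂) ≈ 2.018 rad (115.6°).
Interpolate at f = 3/8 with slerp weights a = sin((1−f)δ)/sin δ ≈ 1.056, b = sin(fδ)/sin δ ≈ 0.761.
p = a·p₁ + b·p₂ ≈ (0.079, 0.397, 0.914); φ = arcsin(p_z) ≈ 66.09°, λ = atan2(p_y, p_x) ≈ 78.70°.

≈ lat 66.1°, lon 78.7°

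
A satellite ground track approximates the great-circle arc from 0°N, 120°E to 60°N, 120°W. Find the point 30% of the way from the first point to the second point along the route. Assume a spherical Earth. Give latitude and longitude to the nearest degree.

≈ 28°N, 135°E

Write both endpoints as unit vectors p₁, p₂ with components (cos φ cos λ, cos φ sin λ, sin φ).
The central angle between the endpoints is δ = arccos(p₁·p₂) ≈ 1.823 rad (104.5°).
Interpolate at f = 0.30 with slerp weights a = sin((1−f)δ)/sin δ ≈ 0.988, b = sin(fδ)/sin δ ≈ 0.537.
p = a·p₁ + b·p₂ ≈ (-0.628, 0.623, 0.465); φ = arcsin(p_z) ≈ 27.73°, λ = atan2(p_y, p_x) ≈ 135.24°.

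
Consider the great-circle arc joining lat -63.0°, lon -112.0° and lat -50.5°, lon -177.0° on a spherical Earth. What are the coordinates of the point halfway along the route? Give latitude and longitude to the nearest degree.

Convert each endpoint to a unit vector on the sphere (x = cos φ cos λ, y = cos φ sin λ, z = sin φ).
The central angle between the endpoints is δ = arccos(p₁·p₂) ≈ 0.627 rad (35.9°).
Interpolate at f = 1/2 with slerp weights a = sin((1−f)δ)/sin δ ≈ 0.526, b = sin(fδ)/sin δ ≈ 0.526.
p = a·p₁ + b·p₂ ≈ (-0.423, -0.239, -0.874); φ = arcsin(p_z) ≈ -60.92°, λ = atan2(p_y, p_x) ≈ -150.57°.

≈ lat -61°, lon -151°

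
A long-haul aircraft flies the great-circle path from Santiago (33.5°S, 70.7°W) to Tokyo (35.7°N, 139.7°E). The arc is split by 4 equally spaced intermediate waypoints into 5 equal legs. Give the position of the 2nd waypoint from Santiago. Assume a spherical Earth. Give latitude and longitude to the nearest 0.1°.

Write both endpoints as unit vectors p₁, p₂ with components (cos φ cos λ, cos φ sin λ, sin φ).
The central angle between the endpoints is δ = arccos(p₁·p₂) ≈ 2.705 rad (155.0°).
Interpolate at f = 2/5 with slerp weights a = sin((1−f)δ)/sin δ ≈ 2.361, b = sin(fδ)/sin δ ≈ 2.088.
p = a·p₁ + b·p₂ ≈ (-0.642, -0.762, -0.085); φ = arcsin(p_z) ≈ -4.88°, λ = atan2(p_y, p_x) ≈ -130.13°.

≈ 4.9°S, 130.1°W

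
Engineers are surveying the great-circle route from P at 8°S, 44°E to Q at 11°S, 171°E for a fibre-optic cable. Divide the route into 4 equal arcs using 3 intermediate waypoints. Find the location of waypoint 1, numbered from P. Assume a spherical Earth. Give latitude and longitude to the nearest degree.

≈ 17°S, 75°E

Convert each endpoint to a unit vector on the sphere (x = cos φ cos λ, y = cos φ sin λ, z = sin φ).
The central angle between the endpoints is δ = arccos(p₁·p₂) ≈ 2.163 rad (123.9°).
Interpolate at f = 1/4 with slerp weights a = sin((1−f)δ)/sin δ ≈ 1.204, b = sin(fδ)/sin δ ≈ 0.621.
p = a·p₁ + b·p₂ ≈ (0.256, 0.923, -0.286); φ = arcsin(p_z) ≈ -16.62°, λ = atan2(p_y, p_x) ≈ 74.52°.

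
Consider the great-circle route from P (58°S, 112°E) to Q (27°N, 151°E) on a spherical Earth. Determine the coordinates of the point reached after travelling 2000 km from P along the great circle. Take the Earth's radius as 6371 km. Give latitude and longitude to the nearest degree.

≈ (42°S, 126°E)

Write both endpoints as unit vectors p₁, p₂ with components (cos φ cos λ, cos φ sin λ, sin φ).
The central angle between the endpoints is δ = arccos(p₁·p₂) ≈ 1.589 rad (91.0°). The total great-circle distance is δ·R ≈ 1.589 × 6371 ≈ 10123 km, so the target fraction is f = 2000/10123 ≈ 0.198.
Interpolate at f ≈ 0.198 with slerp weights a = sin((1−f)δ)/sin δ ≈ 0.957, b = sin(fδ)/sin δ ≈ 0.309.
p = a·p₁ + b·p₂ ≈ (-0.431, 0.603, -0.671); φ = arcsin(p_z) ≈ -42.15°, λ = atan2(p_y, p_x) ≈ 125.51°.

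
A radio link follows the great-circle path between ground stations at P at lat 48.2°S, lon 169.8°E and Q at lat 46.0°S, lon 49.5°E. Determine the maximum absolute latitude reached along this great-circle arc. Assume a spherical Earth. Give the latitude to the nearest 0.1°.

≈ 65.2°S

The great circle lies in the plane with unit normal n̂ = (p₁ × p₂)/|p₁ × p₂|.
Here n̂_z ≈ -0.419; the vertex latitude is φ_max = arccos|n̂_z| ≈ 65.2°.
Check via Clairaut: cos φ_max = |cos φ₁| · sin C = cos(48.2°)·sin(141.0°) ≈ 0.419, again giving ≈ 65.2°.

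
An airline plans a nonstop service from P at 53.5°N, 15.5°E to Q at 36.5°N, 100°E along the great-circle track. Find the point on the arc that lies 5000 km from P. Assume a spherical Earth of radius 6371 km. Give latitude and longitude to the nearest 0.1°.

Write both endpoints as unit vectors p₁, p₂ with components (cos φ cos λ, cos φ sin λ, sin φ).
The central angle between the endpoints is δ = arccos(p₁·p₂) ≈ 1.019 rad (58.4°). The total great-circle distance is δ·R ≈ 1.019 × 6371 ≈ 6494 km, so the target fraction is f = 5000/6494 ≈ 0.770.
Interpolate at f ≈ 0.770 with slerp weights a = sin((1−f)δ)/sin δ ≈ 0.273, b = sin(fδ)/sin δ ≈ 0.830.
p = a·p₁ + b·p₂ ≈ (0.041, 0.700, 0.713); φ = arcsin(p_z) ≈ 45.46°, λ = atan2(p_y, p_x) ≈ 86.69°.

≈ 45.5°N, 86.7°E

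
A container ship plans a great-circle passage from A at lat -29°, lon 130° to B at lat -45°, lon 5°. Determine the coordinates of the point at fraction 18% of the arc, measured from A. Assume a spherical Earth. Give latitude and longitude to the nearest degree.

Write both endpoints as unit vectors p₁, p₂ with components (cos φ cos λ, cos φ sin λ, sin φ).
The central angle between the endpoints is δ = arccos(p₁·p₂) ≈ 1.583 rad (90.7°).
Interpolate at f = 0.18 with slerp weights a = sin((1−f)δ)/sin δ ≈ 0.963, b = sin(fδ)/sin δ ≈ 0.281.
p = a·p₁ + b·p₂ ≈ (-0.343, 0.663, -0.666); φ = arcsin(p_z) ≈ -41.73°, λ = atan2(p_y, p_x) ≈ 117.40°.

≈ lat -42°, lon 117°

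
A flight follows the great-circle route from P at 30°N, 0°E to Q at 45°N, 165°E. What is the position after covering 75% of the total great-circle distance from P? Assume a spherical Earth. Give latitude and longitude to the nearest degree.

≈ 70°N, 148°E

Convert each endpoint to a unit vector on the sphere (x = cos φ cos λ, y = cos φ sin λ, z = sin φ).
The central angle between the endpoints is δ = arccos(p₁·p₂) ≈ 1.811 rad (103.8°).
Interpolate at f = 0.75 with slerp weights a = sin((1−f)δ)/sin δ ≈ 0.450, b = sin(fδ)/sin δ ≈ 1.006.
p = a·p₁ + b·p₂ ≈ (-0.297, 0.184, 0.937); φ = arcsin(p_z) ≈ 69.53°, λ = atan2(p_y, p_x) ≈ 148.22°.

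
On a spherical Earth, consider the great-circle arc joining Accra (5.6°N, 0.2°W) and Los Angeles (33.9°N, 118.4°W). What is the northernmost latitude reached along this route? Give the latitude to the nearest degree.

The great circle lies in the plane with unit normal n̂ = (p₁ × p₂)/|p₁ × p₂|.
Here n̂_z ≈ -0.773; the vertex latitude is φ_max = arccos|n̂_z| ≈ 39.4°.
Check via Clairaut: cos φ_max = |cos φ₁| · sin C = cos(5.6°)·sin(51.0°) ≈ 0.773, again giving ≈ 39.4°.

≈ 39°N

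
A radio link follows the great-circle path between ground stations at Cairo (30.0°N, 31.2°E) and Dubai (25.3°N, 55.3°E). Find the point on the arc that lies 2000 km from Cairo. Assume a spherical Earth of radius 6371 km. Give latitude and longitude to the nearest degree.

≈ 26°N, 51°E

Write both endpoints as unit vectors p₁, p₂ with components (cos φ cos λ, cos φ sin λ, sin φ).
The central angle between the endpoints is δ = arccos(p₁·p₂) ≈ 0.381 rad (21.8°). The total great-circle distance is δ·R ≈ 0.381 × 6371 ≈ 2426 km, so the target fraction is f = 2000/2426 ≈ 0.825.
Interpolate at f ≈ 0.825 with slerp weights a = sin((1−f)δ)/sin δ ≈ 0.180, b = sin(fδ)/sin δ ≈ 0.831.
p = a·p₁ + b·p₂ ≈ (0.561, 0.698, 0.445); φ = arcsin(p_z) ≈ 26.42°, λ = atan2(p_y, p_x) ≈ 51.23°.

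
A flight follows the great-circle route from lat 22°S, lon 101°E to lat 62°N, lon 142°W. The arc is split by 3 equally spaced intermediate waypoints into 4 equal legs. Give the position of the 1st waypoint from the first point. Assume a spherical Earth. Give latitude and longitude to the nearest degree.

Write both endpoints as unit vectors p₁, p₂ with components (cos φ cos λ, cos φ sin λ, sin φ).
The central angle between the endpoints is δ = arccos(p₁·p₂) ≈ 2.127 rad (121.9°).
Interpolate at f = 1/4 with slerp weights a = sin((1−f)δ)/sin δ ≈ 1.177, b = sin(fδ)/sin δ ≈ 0.597.
p = a·p₁ + b·p₂ ≈ (-0.429, 0.899, 0.086); φ = arcsin(p_z) ≈ 4.95°, λ = atan2(p_y, p_x) ≈ 115.53°.

≈ lat 5°N, lon 116°E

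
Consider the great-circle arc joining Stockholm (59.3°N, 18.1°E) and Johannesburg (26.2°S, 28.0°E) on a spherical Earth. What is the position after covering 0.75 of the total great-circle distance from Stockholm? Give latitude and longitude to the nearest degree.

≈ (5°S, 26°E)

From cos δ = sin φ₁ sin φ₂ + cos φ₁ cos φ₂ cos Δλ, the central angle is δ ≈ 1.499 rad (85.9°).
Interpolate at f = 0.75 with slerp weights a = sin((1−f)δ)/sin δ ≈ 0.367, b = sin(fδ)/sin δ ≈ 0.904.
p = a·p₁ + b·p₂ ≈ (0.895, 0.439, -0.084); φ = arcsin(p_z) ≈ -4.80°, λ = atan2(p_y, p_x) ≈ 26.15°.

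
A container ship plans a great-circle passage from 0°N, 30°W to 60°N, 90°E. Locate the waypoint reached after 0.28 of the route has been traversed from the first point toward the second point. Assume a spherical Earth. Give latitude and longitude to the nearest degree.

From cos δ = sin φ₁ sin φ₂ + cos φ₁ cos φ₂ cos Δλ, the central angle is δ ≈ 1.823 rad (104.5°).
Interpolate at f = 0.28 with slerp weights a = sin((1−f)δ)/sin δ ≈ 0.999, b = sin(fδ)/sin δ ≈ 0.505.
p = a·p₁ + b·p₂ ≈ (0.865, -0.247, 0.437); φ = arcsin(p_z) ≈ 25.92°, λ = atan2(p_y, p_x) ≈ -15.94°.

≈ 26°N, 16°W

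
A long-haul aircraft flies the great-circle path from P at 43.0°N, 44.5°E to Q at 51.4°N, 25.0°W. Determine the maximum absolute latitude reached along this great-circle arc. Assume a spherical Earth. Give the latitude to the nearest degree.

≈ 54°N

The great circle lies in the plane with unit normal n̂ = (p₁ × p₂)/|p₁ × p₂|.
Here n̂_z ≈ -0.593; the vertex latitude is φ_max = arccos|n̂_z| ≈ 53.7°.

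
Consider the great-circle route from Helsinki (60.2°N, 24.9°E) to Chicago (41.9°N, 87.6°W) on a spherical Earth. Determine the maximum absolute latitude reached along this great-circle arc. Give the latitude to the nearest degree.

≈ 68°N

The great circle lies in the plane with unit normal n̂ = (p₁ × p₂)/|p₁ × p₂|.
Here n̂_z ≈ -0.380; the vertex latitude is φ_max = arccos|n̂_z| ≈ 67.7°.
Check via Clairaut: cos φ_max = |cos φ₁| · sin C = cos(60.2°)·sin(49.9°) ≈ 0.380, again giving ≈ 67.7°.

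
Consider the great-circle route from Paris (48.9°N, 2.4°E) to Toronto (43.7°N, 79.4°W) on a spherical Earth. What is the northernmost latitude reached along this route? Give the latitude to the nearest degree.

≈ 54°N

The great circle lies in the plane with unit normal n̂ = (p₁ × p₂)/|p₁ × p₂|.
Here n̂_z ≈ -0.582; the vertex latitude is φ_max = arccos|n̂_z| ≈ 54.4°.
Check via Clairaut: cos φ_max = |cos φ₁| · sin C = cos(48.9°)·sin(62.3°) ≈ 0.582, again giving ≈ 54.4°.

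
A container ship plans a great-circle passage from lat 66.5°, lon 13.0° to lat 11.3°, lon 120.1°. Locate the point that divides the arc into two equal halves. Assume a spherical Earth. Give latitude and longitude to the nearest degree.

From cos δ = sin φ₁ sin φ₂ + cos φ₁ cos φ₂ cos Δλ, the central angle is δ ≈ 1.506 rad (86.3°).
Interpolate at f = 1/2 with slerp weights a = sin((1−f)δ)/sin δ ≈ 0.685, b = sin(fδ)/sin δ ≈ 0.685.
p = a·p₁ + b·p₂ ≈ (-0.071, 0.643, 0.763); φ = arcsin(p_z) ≈ 49.70°, λ = atan2(p_y, p_x) ≈ 96.28°.

≈ lat 50°, lon 96°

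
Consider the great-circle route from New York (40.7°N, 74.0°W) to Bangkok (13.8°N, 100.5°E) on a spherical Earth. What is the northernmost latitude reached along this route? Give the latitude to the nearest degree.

The great circle lies in the plane with unit normal n̂ = (p₁ × p₂)/|p₁ × p₂|.
Here n̂_z ≈ +0.086; the vertex latitude is φ_max = arccos|n̂_z| ≈ 85.0°.

≈ 85°N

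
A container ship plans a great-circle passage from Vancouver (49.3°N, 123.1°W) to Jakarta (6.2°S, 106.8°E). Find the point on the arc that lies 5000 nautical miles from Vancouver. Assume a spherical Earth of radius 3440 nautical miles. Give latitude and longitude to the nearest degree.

Convert each endpoint to a unit vector on the sphere (x = cos φ cos λ, y = cos φ sin λ, z = sin φ).
The central angle between the endpoints is δ = arccos(p₁·p₂) ≈ 2.094 rad (120.0°). The total great-circle distance is δ·R ≈ 2.094 × 3440 ≈ 7203 nmi, so the target fraction is f = 5000/7203 ≈ 0.694.
Interpolate at f ≈ 0.694 with slerp weights a = sin((1−f)δ)/sin δ ≈ 0.690, b = sin(fδ)/sin δ ≈ 1.146.
p = a·p₁ + b·p₂ ≈ (-0.575, 0.714, 0.399); φ = arcsin(p_z) ≈ 23.52°, λ = atan2(p_y, p_x) ≈ 128.83°.

≈ 24°N, 129°E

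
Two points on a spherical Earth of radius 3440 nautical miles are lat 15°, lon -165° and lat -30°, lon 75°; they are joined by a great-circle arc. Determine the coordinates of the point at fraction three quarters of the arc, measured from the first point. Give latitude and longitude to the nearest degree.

The haversine formula gives a central angle δ ≈ 2.150 rad (123.2°) between the endpoints.
Interpolate at f = 3/4 with slerp weights a = sin((1−f)δ)/sin δ ≈ 0.612, b = sin(fδ)/sin δ ≈ 1.194.
p = a·p₁ + b·p₂ ≈ (-0.303, 0.846, -0.439); φ = arcsin(p_z) ≈ -26.02°, λ = atan2(p_y, p_x) ≈ 109.73°.

≈ lat -26°, lon 110°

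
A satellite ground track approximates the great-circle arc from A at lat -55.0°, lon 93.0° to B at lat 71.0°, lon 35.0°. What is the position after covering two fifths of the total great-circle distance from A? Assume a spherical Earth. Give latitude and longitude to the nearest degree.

≈ lat -4°, lon 76°

Write both endpoints as unit vectors p₁, p₂ with components (cos φ cos λ, cos φ sin λ, sin φ).
The central angle between the endpoints is δ = arccos(p₁·p₂) ≈ 2.313 rad (132.5°).
Interpolate at f = 2/5 with slerp weights a = sin((1−f)δ)/sin δ ≈ 1.334, b = sin(fδ)/sin δ ≈ 1.083.
p = a·p₁ + b·p₂ ≈ (0.249, 0.966, -0.068); φ = arcsin(p_z) ≈ -3.91°, λ = atan2(p_y, p_x) ≈ 75.56°.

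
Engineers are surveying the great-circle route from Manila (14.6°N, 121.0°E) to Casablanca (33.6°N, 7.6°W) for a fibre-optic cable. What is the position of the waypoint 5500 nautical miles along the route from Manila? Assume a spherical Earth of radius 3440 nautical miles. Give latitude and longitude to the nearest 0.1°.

≈ (43.2°N, 14.5°E)

The haversine formula gives a central angle δ ≈ 1.943 rad (111.3°) between the endpoints. The total great-circle distance is δ·R ≈ 1.943 × 3440 ≈ 6683 nmi, so the target fraction is f = 5500/6683 ≈ 0.823.
Interpolate at f ≈ 0.823 with slerp weights a = sin((1−f)δ)/sin δ ≈ 0.362, b = sin(fδ)/sin δ ≈ 1.073.
p = a·p₁ + b·p₂ ≈ (0.705, 0.182, 0.685); φ = arcsin(p_z) ≈ 43.23°, λ = atan2(p_y, p_x) ≈ 14.46°.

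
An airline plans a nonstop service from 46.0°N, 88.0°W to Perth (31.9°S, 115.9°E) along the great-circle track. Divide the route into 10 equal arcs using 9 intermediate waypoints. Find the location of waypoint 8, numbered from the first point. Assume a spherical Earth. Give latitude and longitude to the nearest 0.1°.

From cos δ = sin φ₁ sin φ₂ + cos φ₁ cos φ₂ cos Δλ, the central angle is δ ≈ 2.737 rad (156.8°).
Interpolate at f = 8/10 with slerp weights a = sin((1−f)δ)/sin δ ≈ 1.323, b = sin(fδ)/sin δ ≈ 2.070.
p = a·p₁ + b·p₂ ≈ (-0.735, 0.662, -0.142); φ = arcsin(p_z) ≈ -8.18°, λ = atan2(p_y, p_x) ≈ 137.99°.

≈ 8.2°S, 138.0°E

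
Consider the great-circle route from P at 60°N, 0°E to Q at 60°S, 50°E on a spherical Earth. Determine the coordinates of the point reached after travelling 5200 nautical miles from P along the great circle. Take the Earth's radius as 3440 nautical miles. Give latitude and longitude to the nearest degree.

≈ 23°S, 31°E

Write both endpoints as unit vectors p₁, p₂ with components (cos φ cos λ, cos φ sin λ, sin φ).
The central angle between the endpoints is δ = arccos(p₁·p₂) ≈ 2.201 rad (126.1°). The total great-circle distance is δ·R ≈ 2.201 × 3440 ≈ 7571 nmi, so the target fraction is f = 5200/7571 ≈ 0.687.
Interpolate at f ≈ 0.687 with slerp weights a = sin((1−f)δ)/sin δ ≈ 0.787, b = sin(fδ)/sin δ ≈ 1.236.
p = a·p₁ + b·p₂ ≈ (0.791, 0.473, -0.388); φ = arcsin(p_z) ≈ -22.85°, λ = atan2(p_y, p_x) ≈ 30.90°.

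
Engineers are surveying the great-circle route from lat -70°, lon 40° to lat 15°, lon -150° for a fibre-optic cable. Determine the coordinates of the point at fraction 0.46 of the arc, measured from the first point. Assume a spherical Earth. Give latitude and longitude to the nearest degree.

≈ lat -52°, lon -156°

Convert each endpoint to a unit vector on the sphere (x = cos φ cos λ, y = cos φ sin λ, z = sin φ).
The central angle between the endpoints is δ = arccos(p₁·p₂) ≈ 2.176 rad (124.6°).
Interpolate at f = 0.46 with slerp weights a = sin((1−f)δ)/sin δ ≈ 1.122, b = sin(fδ)/sin δ ≈ 1.023.
p = a·p₁ + b·p₂ ≈ (-0.562, -0.248, -0.789); φ = arcsin(p_z) ≈ -52.09°, λ = atan2(p_y, p_x) ≈ -156.22°.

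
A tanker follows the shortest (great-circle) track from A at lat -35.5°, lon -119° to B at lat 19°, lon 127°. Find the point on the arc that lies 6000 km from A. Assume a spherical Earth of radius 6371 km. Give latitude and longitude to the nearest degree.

≈ lat -18°, lon -177°

Write both endpoints as unit vectors p₁, p₂ with components (cos φ cos λ, cos φ sin λ, sin φ).
The central angle between the endpoints is δ = arccos(p₁·p₂) ≈ 2.097 rad (120.1°). The total great-circle distance is δ·R ≈ 2.097 × 6371 ≈ 13359 km, so the target fraction is f = 6000/13359 ≈ 0.449.
Interpolate at f ≈ 0.449 with slerp weights a = sin((1−f)δ)/sin δ ≈ 1.058, b = sin(fδ)/sin δ ≈ 0.935.
p = a·p₁ + b·p₂ ≈ (-0.950, -0.047, -0.310); φ = arcsin(p_z) ≈ -18.05°, λ = atan2(p_y, p_x) ≈ -177.15°.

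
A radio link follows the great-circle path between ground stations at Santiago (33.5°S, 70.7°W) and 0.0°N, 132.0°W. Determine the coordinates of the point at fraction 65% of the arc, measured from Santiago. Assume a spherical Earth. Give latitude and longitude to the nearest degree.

≈ 14°S, 113°W

From cos δ = sin φ₁ sin φ₂ + cos φ₁ cos φ₂ cos Δλ, the central angle is δ ≈ 1.159 rad (66.4°).
Interpolate at f = 0.65 with slerp weights a = sin((1−f)δ)/sin δ ≈ 0.431, b = sin(fδ)/sin δ ≈ 0.746.
p = a·p₁ + b·p₂ ≈ (-0.381, -0.894, -0.238); φ = arcsin(p_z) ≈ -13.75°, λ = atan2(p_y, p_x) ≈ -113.08°.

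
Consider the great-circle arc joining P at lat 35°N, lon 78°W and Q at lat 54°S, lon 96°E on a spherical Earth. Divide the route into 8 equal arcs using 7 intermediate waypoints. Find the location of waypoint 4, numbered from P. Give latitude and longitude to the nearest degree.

≈ lat 44°S, lon 63°W

The haversine formula gives a central angle δ ≈ 2.802 rad (160.5°) between the endpoints.
Interpolate at f = 4/8 with slerp weights a = sin((1−f)δ)/sin δ ≈ 2.959, b = sin(fδ)/sin δ ≈ 2.959.
p = a·p₁ + b·p₂ ≈ (0.322, -0.641, -0.697); φ = arcsin(p_z) ≈ -44.15°, λ = atan2(p_y, p_x) ≈ -63.32°.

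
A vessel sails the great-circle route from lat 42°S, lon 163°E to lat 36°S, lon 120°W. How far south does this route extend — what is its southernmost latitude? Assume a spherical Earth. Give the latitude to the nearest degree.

≈ 46°S

The great circle lies in the plane with unit normal n̂ = (p₁ × p₂)/|p₁ × p₂|.
Here n̂_z ≈ +0.690; the vertex latitude is φ_max = arccos|n̂_z| ≈ 46.4°.
Check via Clairaut: cos φ_max = |cos φ₁| · sin C = cos(42.0°)·sin(111.8°) ≈ 0.690, again giving ≈ 46.4°.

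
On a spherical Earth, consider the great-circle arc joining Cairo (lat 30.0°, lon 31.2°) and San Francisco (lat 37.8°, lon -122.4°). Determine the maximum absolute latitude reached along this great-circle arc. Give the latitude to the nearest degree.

≈ 71°

The great circle lies in the plane with unit normal n̂ = (p₁ × p₂)/|p₁ × p₂|.
Here n̂_z ≈ -0.320; the vertex latitude is φ_max = arccos|n̂_z| ≈ 71.4°.
Check via Clairaut: cos φ_max = |cos φ₁| · sin C = cos(30.0°)·sin(21.7°) ≈ 0.320, again giving ≈ 71.4°.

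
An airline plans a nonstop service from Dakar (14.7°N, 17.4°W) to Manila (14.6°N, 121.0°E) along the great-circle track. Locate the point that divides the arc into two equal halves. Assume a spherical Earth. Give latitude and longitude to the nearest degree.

From cos δ = sin φ₁ sin φ₂ + cos φ₁ cos φ₂ cos Δλ, the central angle is δ ≈ 2.260 rad (129.5°).
Interpolate at f = 1/2 with slerp weights a = sin((1−f)δ)/sin δ ≈ 1.172, b = sin(fδ)/sin δ ≈ 1.172.
p = a·p₁ + b·p₂ ≈ (0.498, 0.633, 0.593); φ = arcsin(p_z) ≈ 36.36°, λ = atan2(p_y, p_x) ≈ 51.83°.

≈ (36°N, 52°E)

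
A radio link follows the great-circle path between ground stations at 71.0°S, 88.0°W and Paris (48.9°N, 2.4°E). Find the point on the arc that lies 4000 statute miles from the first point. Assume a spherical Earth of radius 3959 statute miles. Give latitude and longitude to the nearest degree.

≈ 24°S, 27°W

The haversine formula gives a central angle δ ≈ 2.366 rad (135.6°) between the endpoints. The total great-circle distance is δ·R ≈ 2.366 × 3959 ≈ 9367 mi, so the target fraction is f = 4000/9367 ≈ 0.427.
Interpolate at f ≈ 0.427 with slerp weights a = sin((1−f)δ)/sin δ ≈ 1.395, b = sin(fδ)/sin δ ≈ 1.210.
p = a·p₁ + b·p₂ ≈ (0.810, -0.421, -0.408); φ = arcsin(p_z) ≈ -24.06°, λ = atan2(p_y, p_x) ≈ -27.43°.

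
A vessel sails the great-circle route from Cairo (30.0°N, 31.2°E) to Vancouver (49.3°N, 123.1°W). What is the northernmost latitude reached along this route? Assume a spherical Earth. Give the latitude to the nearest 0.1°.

The great circle lies in the plane with unit normal n̂ = (p₁ × p₂)/|p₁ × p₂|.
Here n̂_z ≈ -0.247; the vertex latitude is φ_max = arccos|n̂_z| ≈ 75.7°.
Check via Clairaut: cos φ_max = |cos φ₁| · sin C = cos(30.0°)·sin(16.6°) ≈ 0.247, again giving ≈ 75.7°.

≈ 75.7°N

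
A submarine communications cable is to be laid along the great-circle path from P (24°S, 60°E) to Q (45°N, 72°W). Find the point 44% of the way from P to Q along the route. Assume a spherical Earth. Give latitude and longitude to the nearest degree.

≈ (18°N, 16°E)

Convert each endpoint to a unit vector on the sphere (x = cos φ cos λ, y = cos φ sin λ, z = sin φ).
The central angle between the endpoints is δ = arccos(p₁·p₂) ≈ 2.374 rad (136.0°).
Interpolate at f = 0.44 with slerp weights a = sin((1−f)δ)/sin δ ≈ 1.399, b = sin(fδ)/sin δ ≈ 1.246.
p = a·p₁ + b·p₂ ≈ (0.911, 0.269, 0.312); φ = arcsin(p_z) ≈ 18.18°, λ = atan2(p_y, p_x) ≈ 16.44°.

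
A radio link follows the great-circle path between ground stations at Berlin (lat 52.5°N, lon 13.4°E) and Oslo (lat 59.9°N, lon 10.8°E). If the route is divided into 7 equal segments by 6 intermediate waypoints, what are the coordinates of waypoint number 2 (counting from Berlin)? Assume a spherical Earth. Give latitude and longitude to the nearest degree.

Convert each endpoint to a unit vector on the sphere (x = cos φ cos λ, y = cos φ sin λ, z = sin φ).
The central angle between the endpoints is δ = arccos(p₁·p₂) ≈ 0.132 rad (7.5°).
Interpolate at f = 2/7 with slerp weights a = sin((1−f)δ)/sin δ ≈ 0.715, b = sin(fδ)/sin δ ≈ 0.286.
p = a·p₁ + b·p₂ ≈ (0.565, 0.128, 0.815); φ = arcsin(p_z) ≈ 54.62°, λ = atan2(p_y, p_x) ≈ 12.76°.

≈ lat 55°N, lon 13°E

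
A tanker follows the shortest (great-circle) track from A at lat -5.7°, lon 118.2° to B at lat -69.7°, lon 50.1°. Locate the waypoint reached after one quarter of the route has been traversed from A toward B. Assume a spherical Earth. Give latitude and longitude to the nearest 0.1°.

≈ lat -23.8°, lon 111.4°

Convert each endpoint to a unit vector on the sphere (x = cos φ cos λ, y = cos φ sin λ, z = sin φ).
The central angle between the endpoints is δ = arccos(p₁·p₂) ≈ 1.347 rad (77.2°).
Interpolate at f = 1/4 with slerp weights a = sin((1−f)δ)/sin δ ≈ 0.869, b = sin(fδ)/sin δ ≈ 0.339.
p = a·p₁ + b·p₂ ≈ (-0.333, 0.852, -0.404); φ = arcsin(p_z) ≈ -23.83°, λ = atan2(p_y, p_x) ≈ 111.35°.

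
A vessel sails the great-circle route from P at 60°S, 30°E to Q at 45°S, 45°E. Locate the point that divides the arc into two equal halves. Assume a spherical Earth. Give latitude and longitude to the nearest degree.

≈ 53°S, 39°E

From cos δ = sin φ₁ sin φ₂ + cos φ₁ cos φ₂ cos Δλ, the central angle is δ ≈ 0.305 rad (17.5°).
Interpolate at f = 1/2 with slerp weights a = sin((1−f)δ)/sin δ ≈ 0.506, b = sin(fδ)/sin δ ≈ 0.506.
p = a·p₁ + b·p₂ ≈ (0.472, 0.379, -0.796); φ = arcsin(p_z) ≈ -52.73°, λ = atan2(p_y, p_x) ≈ 38.79°.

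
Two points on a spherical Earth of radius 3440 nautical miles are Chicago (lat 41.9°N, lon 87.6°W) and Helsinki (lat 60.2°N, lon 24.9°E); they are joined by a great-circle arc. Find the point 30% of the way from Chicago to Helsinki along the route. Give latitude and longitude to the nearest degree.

Write both endpoints as unit vectors p₁, p₂ with components (cos φ cos λ, cos φ sin λ, sin φ).
The central angle between the endpoints is δ = arccos(p₁·p₂) ≈ 1.117 rad (64.0°).
Interpolate at f = 0.30 with slerp weights a = sin((1−f)δ)/sin δ ≈ 0.784, b = sin(fδ)/sin δ ≈ 0.366.
p = a·p₁ + b·p₂ ≈ (0.189, -0.506, 0.841); φ = arcsin(p_z) ≈ 57.27°, λ = atan2(p_y, p_x) ≈ -69.50°.

≈ lat 57°N, lon 69°W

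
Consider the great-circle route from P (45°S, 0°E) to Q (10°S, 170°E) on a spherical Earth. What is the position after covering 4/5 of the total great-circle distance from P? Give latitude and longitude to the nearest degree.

Write both endpoints as unit vectors p₁, p₂ with components (cos φ cos λ, cos φ sin λ, sin φ).
The central angle between the endpoints is δ = arccos(p₁·p₂) ≈ 2.169 rad (124.3°).
Interpolate at f = 4/5 with slerp weights a = sin((1−f)δ)/sin δ ≈ 0.509, b = sin(fδ)/sin δ ≈ 1.194.
p = a·p₁ + b·p₂ ≈ (-0.798, 0.204, -0.567); φ = arcsin(p_z) ≈ -34.53°, λ = atan2(p_y, p_x) ≈ 165.65°.

≈ (35°S, 166°E)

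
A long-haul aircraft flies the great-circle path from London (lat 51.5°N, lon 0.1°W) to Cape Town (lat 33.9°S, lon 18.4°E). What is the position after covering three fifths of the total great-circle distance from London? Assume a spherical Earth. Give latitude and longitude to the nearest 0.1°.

From cos δ = sin φ₁ sin φ₂ + cos φ₁ cos φ₂ cos Δλ, the central angle is δ ≈ 1.517 rad (86.9°).
Interpolate at f = 3/5 with slerp weights a = sin((1−f)δ)/sin δ ≈ 0.571, b = sin(fδ)/sin δ ≈ 0.791.
p = a·p₁ + b·p₂ ≈ (0.978, 0.207, 0.006); φ = arcsin(p_z) ≈ 0.34°, λ = atan2(p_y, p_x) ≈ 11.92°.

≈ lat 0.3°N, lon 11.9°E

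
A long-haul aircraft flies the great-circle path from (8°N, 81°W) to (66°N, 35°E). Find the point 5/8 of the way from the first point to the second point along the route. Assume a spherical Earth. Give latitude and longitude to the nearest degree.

Convert each endpoint to a unit vector on the sphere (x = cos φ cos λ, y = cos φ sin λ, z = sin φ).
The central angle between the endpoints is δ = arccos(p₁·p₂) ≈ 1.620 rad (92.8°).
Interpolate at f = 5/8 with slerp weights a = sin((1−f)δ)/sin δ ≈ 0.572, b = sin(fδ)/sin δ ≈ 0.849.
p = a·p₁ + b·p₂ ≈ (0.372, -0.361, 0.855); φ = arcsin(p_z) ≈ 58.80°, λ = atan2(p_y, p_x) ≈ -44.17°.

≈ (59°N, 44°W)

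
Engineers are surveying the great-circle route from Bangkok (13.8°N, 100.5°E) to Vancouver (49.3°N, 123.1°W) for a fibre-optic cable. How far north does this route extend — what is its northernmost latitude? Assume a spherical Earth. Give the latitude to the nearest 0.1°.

≈ 63.0°N

The great circle lies in the plane with unit normal n̂ = (p₁ × p₂)/|p₁ × p₂|.
Here n̂_z ≈ +0.455; the vertex latitude is φ_max = arccos|n̂_z| ≈ 63.0°.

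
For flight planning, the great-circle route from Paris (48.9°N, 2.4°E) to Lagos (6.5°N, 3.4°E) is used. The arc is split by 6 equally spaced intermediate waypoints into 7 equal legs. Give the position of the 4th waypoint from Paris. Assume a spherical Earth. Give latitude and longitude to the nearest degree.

From cos δ = sin φ₁ sin φ₂ + cos φ₁ cos φ₂ cos Δλ, the central angle is δ ≈ 0.740 rad (42.4°).
Interpolate at f = 4/7 with slerp weights a = sin((1−f)δ)/sin δ ≈ 0.463, b = sin(fδ)/sin δ ≈ 0.609.
p = a·p₁ + b·p₂ ≈ (0.907, 0.049, 0.417); φ = arcsin(p_z) ≈ 24.67°, λ = atan2(p_y, p_x) ≈ 3.07°.

≈ 25°N, 3°E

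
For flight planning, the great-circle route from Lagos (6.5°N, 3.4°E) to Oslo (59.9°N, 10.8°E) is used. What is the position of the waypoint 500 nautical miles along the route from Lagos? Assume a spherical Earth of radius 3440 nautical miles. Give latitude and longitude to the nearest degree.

≈ 15°N, 4°E

The haversine formula gives a central angle δ ≈ 0.937 rad (53.7°) between the endpoints. The total great-circle distance is δ·R ≈ 0.937 × 3440 ≈ 3224 nmi, so the target fraction is f = 500/3224 ≈ 0.155.
Interpolate at f ≈ 0.155 with slerp weights a = sin((1−f)δ)/sin δ ≈ 0.883, b = sin(fδ)/sin δ ≈ 0.180.
p = a·p₁ + b·p₂ ≈ (0.964, 0.069, 0.255); φ = arcsin(p_z) ≈ 14.80°, λ = atan2(p_y, p_x) ≈ 4.09°.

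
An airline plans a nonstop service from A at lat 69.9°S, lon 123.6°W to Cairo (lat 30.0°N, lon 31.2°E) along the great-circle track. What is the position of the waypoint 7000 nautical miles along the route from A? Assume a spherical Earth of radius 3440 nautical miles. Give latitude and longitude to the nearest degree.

≈ lat 9°N, lon 27°E

The haversine formula gives a central angle δ ≈ 2.402 rad (137.6°) between the endpoints. The total great-circle distance is δ·R ≈ 2.402 × 3440 ≈ 8263 nmi, so the target fraction is f = 7000/8263 ≈ 0.847.
Interpolate at f ≈ 0.847 with slerp weights a = sin((1−f)δ)/sin δ ≈ 0.533, b = sin(fδ)/sin δ ≈ 1.327.
p = a·p₁ + b·p₂ ≈ (0.882, 0.443, 0.163); φ = arcsin(p_z) ≈ 9.39°, λ = atan2(p_y, p_x) ≈ 26.67°.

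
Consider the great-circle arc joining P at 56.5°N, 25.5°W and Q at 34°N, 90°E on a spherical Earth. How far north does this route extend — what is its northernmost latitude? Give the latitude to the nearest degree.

The great circle lies in the plane with unit normal n̂ = (p₁ × p₂)/|p₁ × p₂|.
Here n̂_z ≈ +0.429; the vertex latitude is φ_max = arccos|n̂_z| ≈ 64.6°.
Check via Clairaut: cos φ_max = |cos φ₁| · sin C = cos(56.5°)·sin(51.0°) ≈ 0.429, again giving ≈ 64.6°.

≈ 65°N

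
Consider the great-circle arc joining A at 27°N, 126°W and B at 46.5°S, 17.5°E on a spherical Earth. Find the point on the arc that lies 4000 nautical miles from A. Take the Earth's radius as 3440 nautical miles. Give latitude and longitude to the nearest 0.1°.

Convert each endpoint to a unit vector on the sphere (x = cos φ cos λ, y = cos φ sin λ, z = sin φ).
The central angle between the endpoints is δ = arccos(p₁·p₂) ≈ 2.536 rad (145.3°). The total great-circle distance is δ·R ≈ 2.536 × 3440 ≈ 8725 nmi, so the target fraction is f = 4000/8725 ≈ 0.458.
Interpolate at f ≈ 0.458 with slerp weights a = sin((1−f)δ)/sin δ ≈ 1.723, b = sin(fδ)/sin δ ≈ 1.613.
p = a·p₁ + b·p₂ ≈ (0.156, -0.908, -0.388); φ = arcsin(p_z) ≈ -22.82°, λ = atan2(p_y, p_x) ≈ -80.23°.

≈ 22.8°S, 80.2°W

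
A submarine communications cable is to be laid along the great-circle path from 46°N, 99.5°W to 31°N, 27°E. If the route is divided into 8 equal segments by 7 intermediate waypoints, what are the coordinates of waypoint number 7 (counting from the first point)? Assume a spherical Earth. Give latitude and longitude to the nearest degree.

Write both endpoints as unit vectors p₁, p₂ with components (cos φ cos λ, cos φ sin λ, sin φ).
The central angle between the endpoints is δ = arccos(p₁·p₂) ≈ 1.554 rad (89.1°).
Interpolate at f = 7/8 with slerp weights a = sin((1−f)δ)/sin δ ≈ 0.193, b = sin(fδ)/sin δ ≈ 0.978.
p = a·p₁ + b·p₂ ≈ (0.725, 0.248, 0.643); φ = arcsin(p_z) ≈ 39.99°, λ = atan2(p_y, p_x) ≈ 18.91°.

≈ 40°N, 19°E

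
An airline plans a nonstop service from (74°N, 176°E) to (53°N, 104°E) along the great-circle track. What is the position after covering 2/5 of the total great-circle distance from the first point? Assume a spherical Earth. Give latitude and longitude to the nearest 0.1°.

≈ (69.6°N, 132.1°E)

Write both endpoints as unit vectors p₁, p₂ with components (cos φ cos λ, cos φ sin λ, sin φ).
The central angle between the endpoints is δ = arccos(p₁·p₂) ≈ 0.611 rad (35.0°).
Interpolate at f = 2/5 with slerp weights a = sin((1−f)δ)/sin δ ≈ 0.625, b = sin(fδ)/sin δ ≈ 0.422.
p = a·p₁ + b·p₂ ≈ (-0.233, 0.258, 0.937); φ = arcsin(p_z) ≈ 69.63°, λ = atan2(p_y, p_x) ≈ 132.08°.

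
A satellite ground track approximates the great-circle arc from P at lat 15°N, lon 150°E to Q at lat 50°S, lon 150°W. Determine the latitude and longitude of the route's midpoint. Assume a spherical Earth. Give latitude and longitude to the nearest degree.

≈ lat 20°S, lon 173°E

From cos δ = sin φ₁ sin φ₂ + cos φ₁ cos φ₂ cos Δλ, the central angle is δ ≈ 1.458 rad (83.6°).
Interpolate at f = 1/2 with slerp weights a = sin((1−f)δ)/sin δ ≈ 0.670, b = sin(fδ)/sin δ ≈ 0.670.
p = a·p₁ + b·p₂ ≈ (-0.934, 0.108, -0.340); φ = arcsin(p_z) ≈ -19.88°, λ = atan2(p_y, p_x) ≈ 173.38°.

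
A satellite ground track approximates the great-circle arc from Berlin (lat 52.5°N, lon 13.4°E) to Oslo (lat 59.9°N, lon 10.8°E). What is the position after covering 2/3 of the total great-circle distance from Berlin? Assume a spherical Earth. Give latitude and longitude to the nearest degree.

≈ lat 57°N, lon 12°E

Convert each endpoint to a unit vector on the sphere (x = cos φ cos λ, y = cos φ sin λ, z = sin φ).
The central angle between the endpoints is δ = arccos(p₁·p₂) ≈ 0.132 rad (7.5°).
Interpolate at f = 2/3 with slerp weights a = sin((1−f)δ)/sin δ ≈ 0.334, b = sin(fδ)/sin δ ≈ 0.668.
p = a·p₁ + b·p₂ ≈ (0.527, 0.110, 0.843); φ = arcsin(p_z) ≈ 57.44°, λ = atan2(p_y, p_x) ≈ 11.78°.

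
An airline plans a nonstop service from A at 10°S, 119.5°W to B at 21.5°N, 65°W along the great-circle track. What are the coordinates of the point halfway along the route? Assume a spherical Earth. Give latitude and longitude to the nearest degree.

≈ 6°N, 93°W

Write both endpoints as unit vectors p₁, p₂ with components (cos φ cos λ, cos φ sin λ, sin φ).
The central angle between the endpoints is δ = arccos(p₁·p₂) ≈ 1.083 rad (62.1°).
Interpolate at f = 1/2 with slerp weights a = sin((1−f)δ)/sin δ ≈ 0.584, b = sin(fδ)/sin δ ≈ 0.584.
p = a·p₁ + b·p₂ ≈ (-0.054, -0.992, 0.113); φ = arcsin(p_z) ≈ 6.46°, λ = atan2(p_y, p_x) ≈ -93.09°.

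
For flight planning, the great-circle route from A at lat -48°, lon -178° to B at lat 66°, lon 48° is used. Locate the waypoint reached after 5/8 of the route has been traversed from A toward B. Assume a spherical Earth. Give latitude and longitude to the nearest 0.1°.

Write both endpoints as unit vectors p₁, p₂ with components (cos φ cos λ, cos φ sin λ, sin φ).
The central angle between the endpoints is δ = arccos(p₁·p₂) ≈ 2.622 rad (150.2°).
Interpolate at f = 5/8 with slerp weights a = sin((1−f)δ)/sin δ ≈ 1.676, b = sin(fδ)/sin δ ≈ 2.009.
p = a·p₁ + b·p₂ ≈ (-0.574, 0.568, 0.590); φ = arcsin(p_z) ≈ 36.15°, λ = atan2(p_y, p_x) ≈ 135.29°.

≈ lat 36.1°, lon 135.3°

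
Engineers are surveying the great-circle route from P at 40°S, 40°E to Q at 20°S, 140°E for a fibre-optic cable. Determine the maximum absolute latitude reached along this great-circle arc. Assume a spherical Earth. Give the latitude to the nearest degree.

≈ 45°S

The great circle lies in the plane with unit normal n̂ = (p₁ × p₂)/|p₁ × p₂|.
Here n̂_z ≈ +0.712; the vertex latitude is φ_max = arccos|n̂_z| ≈ 44.6°.
Check via Clairaut: cos φ_max = |cos φ₁| · sin C = cos(40.0°)·sin(111.6°) ≈ 0.712, again giving ≈ 44.6°.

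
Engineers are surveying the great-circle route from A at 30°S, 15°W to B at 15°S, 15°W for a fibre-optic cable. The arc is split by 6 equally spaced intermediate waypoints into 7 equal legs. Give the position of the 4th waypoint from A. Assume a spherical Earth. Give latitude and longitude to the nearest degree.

Convert each endpoint to a unit vector on the sphere (x = cos φ cos λ, y = cos φ sin λ, z = sin φ).
The central angle between the endpoints is δ = arccos(p₁·p₂) ≈ 0.262 rad (15.0°).
Interpolate at f = 4/7 with slerp weights a = sin((1−f)δ)/sin δ ≈ 0.433, b = sin(fδ)/sin δ ≈ 0.576.
p = a·p₁ + b·p₂ ≈ (0.899, -0.241, -0.365); φ = arcsin(p_z) ≈ -21.43°, λ = atan2(p_y, p_x) ≈ -15.00°.

≈ 21°S, 15°W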